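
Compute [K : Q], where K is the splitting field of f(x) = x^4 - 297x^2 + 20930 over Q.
[K : Q] = 4

Solving the quadratic in x^2: x^2 = (297 ± √(297^2 - 4·20930))/2 = (297 ± √4489)/2 = (297 ± 67)/2, giving x^2 = 182 or x^2 = 115. So f(x) = (x^2 - 182)(x^2 - 115) and the roots of f are ±√182, ±√115. Hence the splitting field is K = Q(√182, √115). Since 182 and 115 are distinct squarefree integers > 1, their product 20930 is not a perfect square, so √115 ∉ Q(√182). By the tower law [K:Q] = [Q(√182,√115):Q(√182)] · [Q(√182):Q] = 2 · 2 = 4.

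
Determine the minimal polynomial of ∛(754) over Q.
m_α(x) = x^3 - 754

α satisfies α^3 = 754, so x^3 - 754 annihilates α. By the rational root test, a rational root p/q (in lowest terms) of x^3 - 754 would satisfy p^3 = 754 q^3, forcing q = 1 and p^3 = 754; but 754 is not a perfect cube, contradiction. A monic cubic over Q with no rational root is irreducible (any nontrivial factorization would include a linear factor). Hence x^3 - 754 is the minimal polynomial of α, and in particular [Q(α):Q] = 3.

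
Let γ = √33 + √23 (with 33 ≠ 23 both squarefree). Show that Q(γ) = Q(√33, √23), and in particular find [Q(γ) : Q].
[Q(γ) : Q] = 4 (equivalently, Q(γ) = Q(√33, √23))

Obviously Q(γ) ⊆ Q(√33, √23), and [Q(√33, √23):Q] = 4 (since 33, 23 are distinct squarefree integers > 1 with 759 not a perfect square). To show equality we compute the minimal polynomial of γ. From γ = √33 + √23: γ^2 = 33 + 2√(759) + 23 = 56 + 2√(759), so γ^2 - 56 = 2√(759); squaring, (γ^2 - 56)^2 = 4·759, i.e. γ^4 - 112γ^2 + 3136 - 3036 = 0, i.e. γ^4 - 112γ^2 + 100 = 0. So γ is a root of x^4 - 112x^2 + 100. This polynomial is irreducible over Q: it has no rational root (each ±√33 ± √23 is irrational), and any factorization into two quadratics over Q would force √(759) ∈ Q (pairing opposite roots) or √33, √23 ∈ Q (other pairings), all impossible. Hence [Q(γ):Q] = 4 = [Q(√33, √23):Q], so Q(γ) = Q(√33, √23).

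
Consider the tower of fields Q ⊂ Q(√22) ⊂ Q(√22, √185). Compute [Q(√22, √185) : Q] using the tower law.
[Q(√22, √185) : Q] = 4

[Q(√22):Q] = 2 (min poly x^2 - 22, irreducible since 22 is squarefree > 1). For the top step, suppose √185 ∈ Q(√22), say √185 = c + d√22 with c, d ∈ Q. Squaring: 185 = c^2 + 22d^2 + 2cd√22. Since √22 ∉ Q this forces 2cd = 0. If d = 0 then √185 = c ∈ Q, contradicting 185 squarefree > 1. If c = 0 then 185 = 22d^2, so 22·185 = (22d)^2 is a perfect square in Q — but 22·185 = 4070 is not a perfect square (since 22 and 185 are distinct squarefree integers). Contradiction. Hence √185 ∉ Q(√22), so x^2 - 185 stays irreducible over Q(√22) and [Q(√22, √185) : Q(√22)] = 2. By the tower law, [Q(√22, √185) : Q] = 2 · 2 = 4.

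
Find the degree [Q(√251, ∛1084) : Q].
[Q(√251, ∛1084) : Q] = 6

Let L = Q(√251, ∛1084). Since Q(√251) ⊂ L and [Q(√251):Q] = 2, the tower law gives 2 | [L:Q]. Likewise Q(∛1084) ⊂ L with [Q(∛1084):Q] = 3 (because 1084 is not a perfect cube), so 3 | [L:Q]. As gcd(2,3) = 1, [L:Q] is divisible by 6. Conversely L is generated over Q by √251 and ∛1084, so [L:Q] ≤ 2·3 = 6. Therefore [Q(√251, ∛1084) : Q] = 6.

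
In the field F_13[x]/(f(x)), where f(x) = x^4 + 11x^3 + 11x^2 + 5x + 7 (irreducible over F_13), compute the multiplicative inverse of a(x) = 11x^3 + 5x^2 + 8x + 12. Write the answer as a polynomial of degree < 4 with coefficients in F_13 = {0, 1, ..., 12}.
a(x)^(-1) ≡ 2x + 1 (mod f(x))

Since f is irreducible over F_13, F_13[x]/(f) is a field and a(x) ≠ 0 has an inverse. Apply the extended Euclidean algorithm to f(x) and a(x) in F_13[x]: f(x) = (6x + 3)·a(x) + (10). The last nonzero remainder is the constant 10 = gcd(f, a) in F_13. Back-substituting through the division chain expresses 10 = s(x)·a(x) + t(x)·f(x) with s(x) ≡ 7x + 10 (mod f), so (7x + 10)·a(x) ≡ 10 (mod f). Multiplying by 10^(-1) ≡ 4 in F_13 gives a(x)^(-1) ≡ 4·(7x + 10) ≡ 2x + 1 (mod f). Check: (11x^3 + 5x^2 + 8x + 12)·(2x + 1) = 9x^4 + 8x^3 + 8x^2 + 6x + 12 ≡ 1 (mod x^4 + 11x^3 + 11x^2 + 5x + 7).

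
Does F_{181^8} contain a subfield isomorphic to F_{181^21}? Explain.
No: F_{181^21} is not a subfield of F_{181^8}

F_{p^m} embeds in F_{p^n} iff m | n. Here 21 ∤ 8 (since 8 = 0·21 + 8 with remainder 8 ≠ 0), so F_{181^21} is not a subfield of F_{181^8}. Equivalently: if it were, the tower law would give 21 = [F_{181^21}:F_181] dividing [F_{181^8}:F_181] = 8, contradiction.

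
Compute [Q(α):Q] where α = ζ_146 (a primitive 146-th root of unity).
[Q(α):Q] = 72

The minimal polynomial of ζ_146 over Q is the 146-th cyclotomic polynomial Φ_146(x), which is irreducible over Q and has degree φ(146) = 72. Hence [Q(α):Q] = φ(146) = 72.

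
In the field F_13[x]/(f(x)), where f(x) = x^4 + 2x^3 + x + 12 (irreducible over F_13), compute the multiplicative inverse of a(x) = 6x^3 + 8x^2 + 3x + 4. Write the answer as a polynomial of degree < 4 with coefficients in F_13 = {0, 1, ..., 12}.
a(x)^(-1) ≡ 8x^3 + x^2 + 9x + 8 (mod f(x))

Since f is irreducible over F_13, F_13[x]/(f) is a field and a(x) ≠ 0 has an inverse. Apply the extended Euclidean algorithm to f(x) and a(x) in F_13[x]: f(x) = (11x + 3)·a(x) + (8x^2);  a(x) = (4x + 1)·(8x^2) + (3x + 4);  (8x^2) = (7x + 8)·(3x + 4) + (7). The last nonzero remainder is the constant 7 = gcd(f, a) in F_13. Back-substituting through the division chain expresses 7 = s(x)·a(x) + t(x)·f(x) with s(x) ≡ 4x^3 + 7x^2 + 11x + 4 (mod f), so (4x^3 + 7x^2 + 11x + 4)·a(x) ≡ 7 (mod f). Multiplying by 7^(-1) ≡ 2 in F_13 gives a(x)^(-1) ≡ 2·(4x^3 + 7x^2 + 11x + 4) ≡ 8x^3 + x^2 + 9x + 8 (mod f). Check: (6x^3 + 8x^2 + 3x + 4)·(8x^3 + x^2 + 9x + 8) = 9x^6 + 5x^5 + 8x^4 + 12x^3 + 4x^2 + 8x + 6 ≡ 1 (mod x^4 + 2x^3 + x + 12).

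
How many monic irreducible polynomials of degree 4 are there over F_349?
There are 3708840450 monic irreducible polynomials of degree 4 over F_349

Each element of F_{349^4} that lies in no proper subfield is a root of exactly one monic irreducible of degree 4 over F_349, and each such polynomial has 4 distinct roots in F_{349^4}. By Möbius inversion the count is N_349(4) = (1/4) Σ_{d|4} μ(4/d) · 349^d = (1/4)(μ(4)·349^1 + μ(2)·349^2 + μ(1)·349^4) = 14835361800/4 = 3708840450.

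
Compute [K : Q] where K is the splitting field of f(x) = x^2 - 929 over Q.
[K : Q] = 2

f(x) = x^2 - 929 factors as (x - √929)(x + √929). The splitting field is K = Q(√929). Since 929 is squarefree and > 1, it is not a perfect square, so x^2 - 929 is irreducible over Q and [Q(√929) : Q] = 2. Hence [K : Q] = 2.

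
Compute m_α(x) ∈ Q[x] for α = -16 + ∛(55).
m_α(x) = x^3 + 48x^2 + 768x + 4041

Set β = α + 16 = ∛(55), so β^3 = 55. Then (α + 16)^3 - 55 = 0, i.e. α is a root of g(x) = (x + 16)^3 - 55 = x^3 + 48x^2 + 768x + 4041. Since g(x) = h(x + 16) where h(x) = x^3 - 55, and h is irreducible over Q (because 55 is not a perfect cube, so h has no rational root, and a monic cubic with no rational root is irreducible), g is also irreducible (irreducibility is preserved under the substitution x → x + 16). Hence m_α(x) = x^3 + 48x^2 + 768x + 4041.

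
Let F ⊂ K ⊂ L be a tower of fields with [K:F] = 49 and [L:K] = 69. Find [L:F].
[L:F] = 3381

The tower law says that for any tower of field extensions F ⊂ K ⊂ L with finite degrees, [L:F] = [L:K] · [K:F]. Here this gives [L:F] = 69 · 49 = 3381.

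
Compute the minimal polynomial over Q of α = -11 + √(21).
m_α(x) = x^2 + 22x + 100

From α + 11 = √(21), squaring gives (α + 11)^2 = 21, i.e. α^2 + 22α + 121 = 21, so α^2 + 22α + 100 = 0. The discriminant of x^2 + 22x + 100 is (22)^2 - 4·(100) = 484 - 400 = 84, and 4·(21) is not a perfect square in Q since 21 is squarefree and ≠ 1. Hence x^2 + 22x + 100 is irreducible over Q and is the minimal polynomial of α.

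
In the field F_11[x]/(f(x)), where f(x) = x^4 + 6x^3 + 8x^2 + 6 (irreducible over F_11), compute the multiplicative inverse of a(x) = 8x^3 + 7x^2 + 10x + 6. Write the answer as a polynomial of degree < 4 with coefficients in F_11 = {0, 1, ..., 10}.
a(x)^(-1) ≡ x^3 + 6x^2 + 5x + 10 (mod f(x))

Since f is irreducible over F_11, F_11[x]/(f) is a field and a(x) ≠ 0 has an inverse. Apply the extended Euclidean algorithm to f(x) and a(x) in F_11[x]: f(x) = (7x + 7)·a(x) + (10x^2 + 9x + 8);  a(x) = (3x + 9)·(10x^2 + 9x + 8) + (4x);  (10x^2 + 9x + 8) = (8x + 5)·(4x) + (8). The last nonzero remainder is the constant 8 = gcd(f, a) in F_11. Back-substituting through the division chain expresses 8 = s(x)·a(x) + t(x)·f(x) with s(x) ≡ 8x^3 + 4x^2 + 7x + 3 (mod f), so (8x^3 + 4x^2 + 7x + 3)·a(x) ≡ 8 (mod f). Multiplying by 8^(-1) ≡ 7 in F_11 gives a(x)^(-1) ≡ 7·(8x^3 + 4x^2 + 7x + 3) ≡ x^3 + 6x^2 + 5x + 10 (mod f). Check: (8x^3 + 7x^2 + 10x + 6)·(x^3 + 6x^2 + 5x + 10) = 8x^6 + 4x^4 + 5x^3 + 2x^2 + 9x + 5 ≡ 1 (mod x^4 + 6x^3 + 8x^2 + 6).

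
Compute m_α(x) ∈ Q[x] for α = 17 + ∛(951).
m_α(x) = x^3 - 51x^2 + 867x - 5864

Set β = α - 17 = ∛(951), so β^3 = 951. Then (α - 17)^3 - 951 = 0, i.e. α is a root of g(x) = (x - 17)^3 - 951 = x^3 - 51x^2 + 867x - 5864. Since g(x) = h(x - 17) where h(x) = x^3 - 951, and h is irreducible over Q (because 951 is not a perfect cube, so h has no rational root, and a monic cubic with no rational root is irreducible), g is also irreducible (irreducibility is preserved under the substitution x → x - 17). Hence m_α(x) = x^3 - 51x^2 + 867x - 5864.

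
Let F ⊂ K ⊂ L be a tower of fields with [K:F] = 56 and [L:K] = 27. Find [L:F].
[L:F] = 1512

The tower law says that for any tower of field extensions F ⊂ K ⊂ L with finite degrees, [L:F] = [L:K] · [K:F]. Here this gives [L:F] = 27 · 56 = 1512.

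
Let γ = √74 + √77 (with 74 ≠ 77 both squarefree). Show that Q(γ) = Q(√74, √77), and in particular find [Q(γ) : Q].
[Q(γ) : Q] = 4 (equivalently, Q(γ) = Q(√74, √77))

Obviously Q(γ) ⊆ Q(√74, √77), and [Q(√74, √77):Q] = 4 (since 74, 77 are distinct squarefree integers > 1 with 5698 not a perfect square). To show equality we compute the minimal polynomial of γ. From γ = √74 + √77: γ^2 = 74 + 2√(5698) + 77 = 151 + 2√(5698), so γ^2 - 151 = 2√(5698); squaring, (γ^2 - 151)^2 = 4·5698, i.e. γ^4 - 302γ^2 + 22801 - 22792 = 0, i.e. γ^4 - 302γ^2 + 9 = 0. So γ is a root of x^4 - 302x^2 + 9. This polynomial is irreducible over Q: it has no rational root (each ±√74 ± √77 is irrational), and any factorization into two quadratics over Q would force √(5698) ∈ Q (pairing opposite roots) or √74, √77 ∈ Q (other pairings), all impossible. Hence [Q(γ):Q] = 4 = [Q(√74, √77):Q], so Q(γ) = Q(√74, √77).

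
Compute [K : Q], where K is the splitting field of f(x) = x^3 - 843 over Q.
[K : Q] = 6

The roots of x^3 - 843 are ∛843, ω∛843, ω^2∛843 where ω = e^(2πi/3) is a primitive cube root of unity, so K = Q(∛843, ω). Now [Q(∛843):Q] = 3 (since 843 is not a perfect cube, x^3 - 843 is irreducible) and [Q(ω):Q] = 2. Both 2 and 3 divide [K:Q], and [K:Q] ≤ 3·2 = 6, so [K:Q] = 6. (Equivalently: Q(∛843) ⊂ R but ω ∉ R, so [K : Q(∛843)] = 2.)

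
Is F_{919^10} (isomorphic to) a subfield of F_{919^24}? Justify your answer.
No: F_{919^10} is not a subfield of F_{919^24}

F_{p^m} embeds in F_{p^n} iff m | n. Here 10 ∤ 24 (since 24 = 2·10 + 4 with remainder 4 ≠ 0), so F_{919^10} is not a subfield of F_{919^24}. Equivalently: if it were, the tower law would give 10 = [F_{919^10}:F_919] dividing [F_{919^24}:F_919] = 24, contradiction.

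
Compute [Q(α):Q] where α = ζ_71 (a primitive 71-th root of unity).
[Q(α):Q] = 70

The minimal polynomial of ζ_71 over Q is the 71-th cyclotomic polynomial Φ_71(x), which is irreducible over Q and has degree φ(71) = 70. Hence [Q(α):Q] = φ(71) = 70.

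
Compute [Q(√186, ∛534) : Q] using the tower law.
[Q(√186, ∛534) : Q] = 6

Let L = Q(√186, ∛534). Since Q(√186) ⊂ L and [Q(√186):Q] = 2, the tower law gives 2 | [L:Q]. Likewise Q(∛534) ⊂ L with [Q(∛534):Q] = 3 (because 534 is not a perfect cube), so 3 | [L:Q]. As gcd(2,3) = 1, [L:Q] is divisible by 6. Conversely L is generated over Q by √186 and ∛534, so [L:Q] ≤ 2·3 = 6. Therefore [Q(√186, ∛534) : Q] = 6.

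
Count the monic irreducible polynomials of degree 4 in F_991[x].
There are 241120527120 monic irreducible polynomials of degree 4 over F_991

Each element of F_{991^4} that lies in no proper subfield is a root of exactly one monic irreducible of degree 4 over F_991, and each such polynomial has 4 distinct roots in F_{991^4}. By Möbius inversion the count is N_991(4) = (1/4) Σ_{d|4} μ(4/d) · 991^d = (1/4)(μ(4)·991^1 + μ(2)·991^2 + μ(1)·991^4) = 964482108480/4 = 241120527120.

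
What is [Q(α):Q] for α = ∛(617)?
[Q(α):Q] = 3

The minimal polynomial of α is x^3 - 617, irreducible over Q since 617 is not a perfect cube (so x^3 - 617 has no rational root). Hence [Q(α):Q] = deg(m_α) = 3.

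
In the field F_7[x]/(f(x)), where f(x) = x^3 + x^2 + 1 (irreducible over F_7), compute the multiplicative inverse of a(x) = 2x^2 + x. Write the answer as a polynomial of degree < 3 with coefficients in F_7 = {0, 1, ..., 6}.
a(x)^(-1) ≡ 3x^2 + x + 6 (mod f(x))

Since f is irreducible over F_7, F_7[x]/(f) is a field and a(x) ≠ 0 has an inverse. Apply the extended Euclidean algorithm to f(x) and a(x) in F_7[x]: f(x) = (4x + 2)·a(x) + (5x + 1);  a(x) = (6x + 6)·(5x + 1) + (1). The last nonzero remainder is the constant 1 = gcd(f, a) in F_7. Back-substituting through the division chain expresses 1 = s(x)·a(x) + t(x)·f(x) with s(x) ≡ 3x^2 + x + 6 (mod f), so a(x)^(-1) ≡ s(x) = 3x^2 + x + 6 (mod f). Check: (2x^2 + x)·(3x^2 + x + 6) = 6x^4 + 5x^3 + 6x^2 + 6x ≡ 1 (mod x^3 + x^2 + 1).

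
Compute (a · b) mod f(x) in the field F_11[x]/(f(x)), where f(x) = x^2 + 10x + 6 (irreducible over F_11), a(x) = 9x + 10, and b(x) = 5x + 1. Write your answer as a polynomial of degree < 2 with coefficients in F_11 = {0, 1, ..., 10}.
a · b ≡ 5x + 4 (mod f(x))

Multiply in F_11[x]: a(x)·b(x) = (9x + 10)·(5x + 1) = x^2 + 4x + 10. This has degree ≥ 2, so divide by f(x) over F_11: x^2 + 4x + 10 = (1)·(x^2 + 10x + 6) + (5x + 4). Hence a·b ≡ 5x + 4 (mod f). (F_11[x]/(f) is a field with 11^2 = 121 elements since f is irreducible of degree 2.)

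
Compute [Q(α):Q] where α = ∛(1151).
[Q(α):Q] = 3

The minimal polynomial of α is x^3 - 1151, irreducible over Q since 1151 is not a perfect cube (so x^3 - 1151 has no rational root). Hence [Q(α):Q] = deg(m_α) = 3.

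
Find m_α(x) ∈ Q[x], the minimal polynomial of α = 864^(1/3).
m_α(x) = x^3 - 864

α satisfies α^3 = 864, so x^3 - 864 annihilates α. By the rational root test, a rational root p/q (in lowest terms) of x^3 - 864 would satisfy p^3 = 864 q^3, forcing q = 1 and p^3 = 864; but 864 is not a perfect cube, contradiction. A monic cubic over Q with no rational root is irreducible (any nontrivial factorization would include a linear factor). Hence x^3 - 864 is the minimal polynomial of α, and in particular [Q(α):Q] = 3.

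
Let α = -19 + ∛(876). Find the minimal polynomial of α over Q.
m_α(x) = x^3 + 57x^2 + 1083x + 5983

Set β = α + 19 = ∛(876), so β^3 = 876. Then (α + 19)^3 - 876 = 0, i.e. α is a root of g(x) = (x + 19)^3 - 876 = x^3 + 57x^2 + 1083x + 5983. Since g(x) = h(x + 19) where h(x) = x^3 - 876, and h is irreducible over Q (because 876 is not a perfect cube, so h has no rational root, and a monic cubic with no rational root is irreducible), g is also irreducible (irreducibility is preserved under the substitution x → x + 19). Hence m_α(x) = x^3 + 57x^2 + 1083x + 5983.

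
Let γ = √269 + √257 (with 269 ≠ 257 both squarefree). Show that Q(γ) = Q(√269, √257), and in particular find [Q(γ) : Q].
[Q(γ) : Q] = 4 (equivalently, Q(γ) = Q(√269, √257))

Obviously Q(γ) ⊆ Q(√269, √257), and [Q(√269, √257):Q] = 4 (since 269, 257 are distinct squarefree integers > 1 with 69133 not a perfect square). To show equality we compute the minimal polynomial of γ. From γ = √269 + √257: γ^2 = 269 + 2√(69133) + 257 = 526 + 2√(69133), so γ^2 - 526 = 2√(69133); squaring, (γ^2 - 526)^2 = 4·69133, i.e. γ^4 - 1052γ^2 + 276676 - 276532 = 0, i.e. γ^4 - 1052γ^2 + 144 = 0. So γ is a root of x^4 - 1052x^2 + 144. This polynomial is irreducible over Q: it has no rational root (each ±√269 ± √257 is irrational), and any factorization into two quadratics over Q would force √(69133) ∈ Q (pairing opposite roots) or √269, √257 ∈ Q (other pairings), all impossible. Hence [Q(γ):Q] = 4 = [Q(√269, √257):Q], so Q(γ) = Q(√269, √257).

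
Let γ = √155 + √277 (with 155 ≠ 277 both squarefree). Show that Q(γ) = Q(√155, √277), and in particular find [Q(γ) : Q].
[Q(γ) : Q] = 4 (equivalently, Q(γ) = Q(√155, √277))

Obviously Q(γ) ⊆ Q(√155, √277), and [Q(√155, √277):Q] = 4 (since 155, 277 are distinct squarefree integers > 1 with 42935 not a perfect square). To show equality we compute the minimal polynomial of γ. From γ = √155 + √277: γ^2 = 155 + 2√(42935) + 277 = 432 + 2√(42935), so γ^2 - 432 = 2√(42935); squaring, (γ^2 - 432)^2 = 4·42935, i.e. γ^4 - 864γ^2 + 186624 - 171740 = 0, i.e. γ^4 - 864γ^2 + 14884 = 0. So γ is a root of x^4 - 864x^2 + 14884. This polynomial is irreducible over Q: it has no rational root (each ±√155 ± √277 is irrational), and any factorization into two quadratics over Q would force √(42935) ∈ Q (pairing opposite roots) or √155, √277 ∈ Q (other pairings), all impossible. Hence [Q(γ):Q] = 4 = [Q(√155, √277):Q], so Q(γ) = Q(√155, √277).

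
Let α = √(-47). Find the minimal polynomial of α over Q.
m_α(x) = x^2 + 47

α satisfies α^2 + 47 = 0, so x^2 + 47 annihilates α. Since d = -47 is squarefree and ≠ 1, it is not a perfect square in Q, so x^2 + 47 has no rational root and is therefore irreducible over Q (a degree-2 polynomial over a field is irreducible iff it has no root). Hence m_α(x) = x^2 + 47.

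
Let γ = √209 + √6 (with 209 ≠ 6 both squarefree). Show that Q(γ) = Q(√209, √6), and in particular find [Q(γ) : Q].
[Q(γ) : Q] = 4 (equivalently, Q(γ) = Q(√209, √6))

Obviously Q(γ) ⊆ Q(√209, √6), and [Q(√209, √6):Q] = 4 (since 209, 6 are distinct squarefree integers > 1 with 1254 not a perfect square). To show equality we compute the minimal polynomial of γ. From γ = √209 + √6: γ^2 = 209 + 2√(1254) + 6 = 215 + 2√(1254), so γ^2 - 215 = 2√(1254); squaring, (γ^2 - 215)^2 = 4·1254, i.e. γ^4 - 430γ^2 + 46225 - 5016 = 0, i.e. γ^4 - 430γ^2 + 41209 = 0. So γ is a root of x^4 - 430x^2 + 41209. This polynomial is irreducible over Q: it has no rational root (each ±√209 ± √6 is irrational), and any factorization into two quadratics over Q would force √(1254) ∈ Q (pairing opposite roots) or √209, √6 ∈ Q (other pairings), all impossible. Hence [Q(γ):Q] = 4 = [Q(√209, √6):Q], so Q(γ) = Q(√209, √6).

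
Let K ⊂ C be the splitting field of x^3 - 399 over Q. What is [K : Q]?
[K : Q] = 6

The roots of x^3 - 399 are ∛399, ω∛399, ω^2∛399 where ω = e^(2πi/3) is a primitive cube root of unity, so K = Q(∛399, ω). Now [Q(∛399):Q] = 3 (since 399 is not a perfect cube, x^3 - 399 is irreducible) and [Q(ω):Q] = 2. Both 2 and 3 divide [K:Q], and [K:Q] ≤ 3·2 = 6, so [K:Q] = 6. (Equivalently: Q(∛399) ⊂ R but ω ∉ R, so [K : Q(∛399)] = 2.)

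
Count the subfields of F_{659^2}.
F_{659^2} has 2 subfields

The subfields of F_{p^n} are exactly the fields F_{p^d} for d | n (each is the fixed field of the unique index-d subgroup of Gal(F_{p^n}/F_p) ≅ Z/nZ). The divisors of n = 2 are {1, 2}, giving 2 subfields: F_{659^1}, F_{659^2}.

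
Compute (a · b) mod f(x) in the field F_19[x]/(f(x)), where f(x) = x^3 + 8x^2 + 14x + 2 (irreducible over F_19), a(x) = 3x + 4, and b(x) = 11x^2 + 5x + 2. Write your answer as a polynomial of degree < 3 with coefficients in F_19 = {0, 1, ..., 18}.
a · b ≡ 4x^2 + x + 18 (mod f(x))

Multiply in F_19[x]: a(x)·b(x) = (3x + 4)·(11x^2 + 5x + 2) = 14x^3 + 2x^2 + 7x + 8. This has degree ≥ 3, so divide by f(x) over F_19: 14x^3 + 2x^2 + 7x + 8 = (14)·(x^3 + 8x^2 + 14x + 2) + (4x^2 + x + 18). Hence a·b ≡ 4x^2 + x + 18 (mod f). (F_19[x]/(f) is a field with 19^3 = 6859 elements since f is irreducible of degree 3.)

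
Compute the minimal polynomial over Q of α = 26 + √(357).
m_α(x) = x^2 - 52x + 319

From α - 26 = √(357), squaring gives (α - 26)^2 = 357, i.e. α^2 - 52α + 676 = 357, so α^2 - 52α + 319 = 0. The discriminant of x^2 - 52x + 319 is (-52)^2 - 4·(319) = 2704 - 1276 = 1428, and 4·(357) is not a perfect square in Q since 357 is squarefree and ≠ 1. Hence x^2 - 52x + 319 is irreducible over Q and is the minimal polynomial of α.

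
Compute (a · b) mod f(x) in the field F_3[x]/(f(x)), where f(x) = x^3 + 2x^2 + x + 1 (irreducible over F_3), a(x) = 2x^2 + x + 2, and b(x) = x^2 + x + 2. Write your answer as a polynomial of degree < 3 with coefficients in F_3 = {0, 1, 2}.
a · b ≡ x^2 + 2 (mod f(x))

Multiply in F_3[x]: a(x)·b(x) = (2x^2 + x + 2)·(x^2 + x + 2) = 2x^4 + x^2 + x + 1. This has degree ≥ 3, so divide by f(x) over F_3: 2x^4 + x^2 + x + 1 = (2x + 2)·(x^3 + 2x^2 + x + 1) + (x^2 + 2). Hence a·b ≡ x^2 + 2 (mod f). (F_3[x]/(f) is a field with 3^3 = 27 elements since f is irreducible of degree 3.)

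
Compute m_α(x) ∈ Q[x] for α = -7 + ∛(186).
m_α(x) = x^3 + 21x^2 + 147x + 157

Set β = α + 7 = ∛(186), so β^3 = 186. Then (α + 7)^3 - 186 = 0, i.e. α is a root of g(x) = (x + 7)^3 - 186 = x^3 + 21x^2 + 147x + 157. Since g(x) = h(x + 7) where h(x) = x^3 - 186, and h is irreducible over Q (because 186 is not a perfect cube, so h has no rational root, and a monic cubic with no rational root is irreducible), g is also irreducible (irreducibility is preserved under the substitution x → x + 7). Hence m_α(x) = x^3 + 21x^2 + 147x + 157.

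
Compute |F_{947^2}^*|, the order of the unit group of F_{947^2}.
|F_{947^2}^*| = 896808

F_{947^2} has 947^2 = 896809 elements; its multiplicative group consists of all nonzero elements, so |F_{947^2}^*| = 896809 - 1 = 896808. (It is cyclic since any finite subgroup of the multiplicative group of a field is cyclic.)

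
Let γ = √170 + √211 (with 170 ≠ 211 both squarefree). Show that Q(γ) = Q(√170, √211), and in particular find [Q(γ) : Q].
[Q(γ) : Q] = 4 (equivalently, Q(γ) = Q(√170, √211))

Obviously Q(γ) ⊆ Q(√170, √211), and [Q(√170, √211):Q] = 4 (since 170, 211 are distinct squarefree integers > 1 with 35870 not a perfect square). To show equality we compute the minimal polynomial of γ. From γ = √170 + √211: γ^2 = 170 + 2√(35870) + 211 = 381 + 2√(35870), so γ^2 - 381 = 2√(35870); squaring, (γ^2 - 381)^2 = 4·35870, i.e. γ^4 - 762γ^2 + 145161 - 143480 = 0, i.e. γ^4 - 762γ^2 + 1681 = 0. So γ is a root of x^4 - 762x^2 + 1681. This polynomial is irreducible over Q: it has no rational root (each ±√170 ± √211 is irrational), and any factorization into two quadratics over Q would force √(35870) ∈ Q (pairing opposite roots) or √170, √211 ∈ Q (other pairings), all impossible. Hence [Q(γ):Q] = 4 = [Q(√170, √211):Q], so Q(γ) = Q(√170, √211).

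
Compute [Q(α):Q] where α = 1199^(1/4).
[Q(α):Q] = 4

α is a root of x^4 - 1199. By Eisenstein's criterion at the prime p = 11 (which divides the constant term 1199 but p^2 = 121 does not, since 1199 is squarefree), x^4 - 1199 is irreducible over Q. Hence [Q(α):Q] = 4.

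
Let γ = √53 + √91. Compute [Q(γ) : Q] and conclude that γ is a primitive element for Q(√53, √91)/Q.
[Q(γ) : Q] = 4 (equivalently, Q(γ) = Q(√53, √91))

Obviously Q(γ) ⊆ Q(√53, √91), and [Q(√53, √91):Q] = 4 (since 53, 91 are distinct squarefree integers > 1 with 4823 not a perfect square). To show equality we compute the minimal polynomial of γ. From γ = √53 + √91: γ^2 = 53 + 2√(4823) + 91 = 144 + 2√(4823), so γ^2 - 144 = 2√(4823); squaring, (γ^2 - 144)^2 = 4·4823, i.e. γ^4 - 288γ^2 + 20736 - 19292 = 0, i.e. γ^4 - 288γ^2 + 1444 = 0. So γ is a root of x^4 - 288x^2 + 1444. This polynomial is irreducible over Q: it has no rational root (each ±√53 ± √91 is irrational), and any factorization into two quadratics over Q would force √(4823) ∈ Q (pairing opposite roots) or √53, √91 ∈ Q (other pairings), all impossible. Hence [Q(γ):Q] = 4 = [Q(√53, √91):Q], so Q(γ) = Q(√53, √91).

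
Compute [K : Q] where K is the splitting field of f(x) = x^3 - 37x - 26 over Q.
[K : Q] = 6

By the rational root test, any rational root of the monic integer polynomial f(x) = x^3 - 37x - 26 must be an integer dividing the constant term -26, i.e. one of ±{1, 2, 13, 26}. Evaluating: f(1) = -62, f(-1) = 10, f(2) = -92, f(-2) = 40, f(13) = 1690, f(-13) = -1742, f(26) = 16588, f(-26) = -16640; none is 0, so f has no rational root and is therefore irreducible over Q (a cubic with no linear factor over a field is irreducible). For an irreducible cubic, the Galois group is A_3 or S_3 according as the discriminant disc(f) = -4a^3 - 27b^2 = -4·(-37)^3 - 27·(-26)^2 = 184360 is or is not a square in Q. Here disc(f) = 184360 is not a perfect square in Q, so the Galois group of f over Q is not contained in A_3 and must be all of S_3. The splitting field has degree |S_3| = 6 over Q, so [K : Q] = 6.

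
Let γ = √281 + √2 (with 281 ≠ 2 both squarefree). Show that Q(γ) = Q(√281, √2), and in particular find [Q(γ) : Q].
[Q(γ) : Q] = 4 (equivalently, Q(γ) = Q(√281, √2))

Obviously Q(γ) ⊆ Q(√281, √2), and [Q(√281, √2):Q] = 4 (since 281, 2 are distinct squarefree integers > 1 with 562 not a perfect square). To show equality we compute the minimal polynomial of γ. From γ = √281 + √2: γ^2 = 281 + 2√(562) + 2 = 283 + 2√(562), so γ^2 - 283 = 2√(562); squaring, (γ^2 - 283)^2 = 4·562, i.e. γ^4 - 566γ^2 + 80089 - 2248 = 0, i.e. γ^4 - 566γ^2 + 77841 = 0. So γ is a root of x^4 - 566x^2 + 77841. This polynomial is irreducible over Q: it has no rational root (each ±√281 ± √2 is irrational), and any factorization into two quadratics over Q would force √(562) ∈ Q (pairing opposite roots) or √281, √2 ∈ Q (other pairings), all impossible. Hence [Q(γ):Q] = 4 = [Q(√281, √2):Q], so Q(γ) = Q(√281, √2).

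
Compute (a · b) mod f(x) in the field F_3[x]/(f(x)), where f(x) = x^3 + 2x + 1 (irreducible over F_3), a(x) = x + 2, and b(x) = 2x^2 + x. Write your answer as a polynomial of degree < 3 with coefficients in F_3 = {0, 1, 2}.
a · b ≡ 2x^2 + x + 1 (mod f(x))

Multiply in F_3[x]: a(x)·b(x) = (x + 2)·(2x^2 + x) = 2x^3 + 2x^2 + 2x. This has degree ≥ 3, so divide by f(x) over F_3: 2x^3 + 2x^2 + 2x = (2)·(x^3 + 2x + 1) + (2x^2 + x + 1). Hence a·b ≡ 2x^2 + x + 1 (mod f). (F_3[x]/(f) is a field with 3^3 = 27 elements since f is irreducible of degree 3.)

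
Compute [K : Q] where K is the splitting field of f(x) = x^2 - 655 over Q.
[K : Q] = 2

f(x) = x^2 - 655 factors as (x - √655)(x + √655). The splitting field is K = Q(√655). Since 655 is squarefree and > 1, it is not a perfect square, so x^2 - 655 is irreducible over Q and [Q(√655) : Q] = 2. Hence [K : Q] = 2.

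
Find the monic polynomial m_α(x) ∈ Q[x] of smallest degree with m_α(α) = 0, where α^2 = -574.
m_α(x) = x^2 + 574

α satisfies α^2 + 574 = 0, so x^2 + 574 annihilates α. Since d = -574 is squarefree and ≠ 1, it is not a perfect square in Q, so x^2 + 574 has no rational root and is therefore irreducible over Q (a degree-2 polynomial over a field is irreducible iff it has no root). Hence m_α(x) = x^2 + 574.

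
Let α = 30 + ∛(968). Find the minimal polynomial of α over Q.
m_α(x) = x^3 - 90x^2 + 2700x - 27968

Set β = α - 30 = ∛(968), so β^3 = 968. Then (α - 30)^3 - 968 = 0, i.e. α is a root of g(x) = (x - 30)^3 - 968 = x^3 - 90x^2 + 2700x - 27968. Since g(x) = h(x - 30) where h(x) = x^3 - 968, and h is irreducible over Q (because 968 is not a perfect cube, so h has no rational root, and a monic cubic with no rational root is irreducible), g is also irreducible (irreducibility is preserved under the substitution x → x - 30). Hence m_α(x) = x^3 - 90x^2 + 2700x - 27968.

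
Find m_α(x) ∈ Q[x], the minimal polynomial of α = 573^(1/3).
m_α(x) = x^3 - 573

α satisfies α^3 = 573, so x^3 - 573 annihilates α. By the rational root test, a rational root p/q (in lowest terms) of x^3 - 573 would satisfy p^3 = 573 q^3, forcing q = 1 and p^3 = 573; but 573 is not a perfect cube, contradiction. A monic cubic over Q with no rational root is irreducible (any nontrivial factorization would include a linear factor). Hence x^3 - 573 is the minimal polynomial of α, and in particular [Q(α):Q] = 3.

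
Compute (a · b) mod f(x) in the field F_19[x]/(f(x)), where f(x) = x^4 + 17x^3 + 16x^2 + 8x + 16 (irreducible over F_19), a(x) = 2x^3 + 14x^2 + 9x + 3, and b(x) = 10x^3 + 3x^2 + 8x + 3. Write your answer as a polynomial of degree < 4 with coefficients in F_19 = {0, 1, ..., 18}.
a · b ≡ 4x^3 + 17x^2 + 16x + 1 (mod f(x))

Multiply in F_19[x]: a(x)·b(x) = (2x^3 + 14x^2 + 9x + 3)·(10x^3 + 3x^2 + 8x + 3) = x^6 + 13x^5 + 15x^4 + 4x^3 + 9x^2 + 13x + 9. This has degree ≥ 4, so divide by f(x) over F_19: x^6 + 13x^5 + 15x^4 + 4x^3 + 9x^2 + 13x + 9 = (x^2 + 15x + 10)·(x^4 + 17x^3 + 16x^2 + 8x + 16) + (4x^3 + 17x^2 + 16x + 1). Hence a·b ≡ 4x^3 + 17x^2 + 16x + 1 (mod f). (F_19[x]/(f) is a field with 19^4 = 130321 elements since f is irreducible of degree 4.)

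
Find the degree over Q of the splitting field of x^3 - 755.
[K : Q] = 6

The roots of x^3 - 755 are ∛755, ω∛755, ω^2∛755 where ω = e^(2πi/3) is a primitive cube root of unity, so K = Q(∛755, ω). Now [Q(∛755):Q] = 3 (since 755 is not a perfect cube, x^3 - 755 is irreducible) and [Q(ω):Q] = 2. Both 2 and 3 divide [K:Q], and [K:Q] ≤ 3·2 = 6, so [K:Q] = 6. (Equivalently: Q(∛755) ⊂ R but ω ∉ R, so [K : Q(∛755)] = 2.)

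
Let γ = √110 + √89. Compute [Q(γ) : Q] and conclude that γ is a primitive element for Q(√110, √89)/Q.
[Q(γ) : Q] = 4 (equivalently, Q(γ) = Q(√110, √89))

Obviously Q(γ) ⊆ Q(√110, √89), and [Q(√110, √89):Q] = 4 (since 110, 89 are distinct squarefree integers > 1 with 9790 not a perfect square). To show equality we compute the minimal polynomial of γ. From γ = √110 + √89: γ^2 = 110 + 2√(9790) + 89 = 199 + 2√(9790), so γ^2 - 199 = 2√(9790); squaring, (γ^2 - 199)^2 = 4·9790, i.e. γ^4 - 398γ^2 + 39601 - 39160 = 0, i.e. γ^4 - 398γ^2 + 441 = 0. So γ is a root of x^4 - 398x^2 + 441. This polynomial is irreducible over Q: it has no rational root (each ±√110 ± √89 is irrational), and any factorization into two quadratics over Q would force √(9790) ∈ Q (pairing opposite roots) or √110, √89 ∈ Q (other pairings), all impossible. Hence [Q(γ):Q] = 4 = [Q(√110, √89):Q], so Q(γ) = Q(√110, √89).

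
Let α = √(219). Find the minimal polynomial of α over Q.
m_α(x) = x^2 - 219

α satisfies α^2 - 219 = 0, so x^2 - 219 annihilates α. Since d = 219 is squarefree and ≠ 1, it is not a perfect square in Q, so x^2 - 219 has no rational root and is therefore irreducible over Q (a degree-2 polynomial over a field is irreducible iff it has no root). Hence m_α(x) = x^2 - 219.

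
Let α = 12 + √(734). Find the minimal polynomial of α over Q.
m_α(x) = x^2 - 24x - 590

From α - 12 = √(734), squaring gives (α - 12)^2 = 734, i.e. α^2 - 24α + 144 = 734, so α^2 - 24α - 590 = 0. The discriminant of x^2 - 24x - 590 is (-24)^2 - 4·(-590) = 576 + 2360 = 2936, and 4·(734) is not a perfect square in Q since 734 is squarefree and ≠ 1. Hence x^2 - 24x - 590 is irreducible over Q and is the minimal polynomial of α.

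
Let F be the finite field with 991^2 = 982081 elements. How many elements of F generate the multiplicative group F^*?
There are φ(982080) = 230400 primitive elements

F_q^* is cyclic of order q - 1 = 982080. A cyclic group of order m has exactly φ(m) generators. Here m = 982080 = 2^6 · 3^2 · 5 · 11 · 31, so the number of primitive elements is φ(982080) = 230400.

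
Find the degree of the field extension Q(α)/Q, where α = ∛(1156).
[Q(α):Q] = 3

The minimal polynomial of α is x^3 - 1156, irreducible over Q since 1156 is not a perfect cube (so x^3 - 1156 has no rational root). Hence [Q(α):Q] = deg(m_α) = 3.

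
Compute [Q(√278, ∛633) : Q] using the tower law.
[Q(√278, ∛633) : Q] = 6

Let L = Q(√278, ∛633). Since Q(√278) ⊂ L and [Q(√278):Q] = 2, the tower law gives 2 | [L:Q]. Likewise Q(∛633) ⊂ L with [Q(∛633):Q] = 3 (because 633 is not a perfect cube), so 3 | [L:Q]. As gcd(2,3) = 1, [L:Q] is divisible by 6. Conversely L is generated over Q by √278 and ∛633, so [L:Q] ≤ 2·3 = 6. Therefore [Q(√278, ∛633) : Q] = 6.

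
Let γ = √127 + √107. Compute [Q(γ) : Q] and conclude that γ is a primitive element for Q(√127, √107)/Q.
[Q(γ) : Q] = 4 (equivalently, Q(γ) = Q(√127, √107))

Obviously Q(γ) ⊆ Q(√127, √107), and [Q(√127, √107):Q] = 4 (since 127, 107 are distinct squarefree integers > 1 with 13589 not a perfect square). To show equality we compute the minimal polynomial of γ. From γ = √127 + √107: γ^2 = 127 + 2√(13589) + 107 = 234 + 2√(13589), so γ^2 - 234 = 2√(13589); squaring, (γ^2 - 234)^2 = 4·13589, i.e. γ^4 - 468γ^2 + 54756 - 54356 = 0, i.e. γ^4 - 468γ^2 + 400 = 0. So γ is a root of x^4 - 468x^2 + 400. This polynomial is irreducible over Q: it has no rational root (each ±√127 ± √107 is irrational), and any factorization into two quadratics over Q would force √(13589) ∈ Q (pairing opposite roots) or √127, √107 ∈ Q (other pairings), all impossible. Hence [Q(γ):Q] = 4 = [Q(√127, √107):Q], so Q(γ) = Q(√127, √107).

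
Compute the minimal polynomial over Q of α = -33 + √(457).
m_α(x) = x^2 + 66x + 632

From α + 33 = √(457), squaring gives (α + 33)^2 = 457, i.e. α^2 + 66α + 1089 = 457, so α^2 + 66α + 632 = 0. The discriminant of x^2 + 66x + 632 is (66)^2 - 4·(632) = 4356 - 2528 = 1828, and 4·(457) is not a perfect square in Q since 457 is squarefree and ≠ 1. Hence x^2 + 66x + 632 is irreducible over Q and is the minimal polynomial of α.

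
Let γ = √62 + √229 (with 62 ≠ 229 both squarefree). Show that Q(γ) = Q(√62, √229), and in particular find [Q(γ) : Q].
[Q(γ) : Q] = 4 (equivalently, Q(γ) = Q(√62, √229))

Obviously Q(γ) ⊆ Q(√62, √229), and [Q(√62, √229):Q] = 4 (since 62, 229 are distinct squarefree integers > 1 with 14198 not a perfect square). To show equality we compute the minimal polynomial of γ. From γ = √62 + √229: γ^2 = 62 + 2√(14198) + 229 = 291 + 2√(14198), so γ^2 - 291 = 2√(14198); squaring, (γ^2 - 291)^2 = 4·14198, i.e. γ^4 - 582γ^2 + 84681 - 56792 = 0, i.e. γ^4 - 582γ^2 + 27889 = 0. So γ is a root of x^4 - 582x^2 + 27889. This polynomial is irreducible over Q: it has no rational root (each ±√62 ± √229 is irrational), and any factorization into two quadratics over Q would force √(14198) ∈ Q (pairing opposite roots) or √62, √229 ∈ Q (other pairings), all impossible. Hence [Q(γ):Q] = 4 = [Q(√62, √229):Q], so Q(γ) = Q(√62, √229).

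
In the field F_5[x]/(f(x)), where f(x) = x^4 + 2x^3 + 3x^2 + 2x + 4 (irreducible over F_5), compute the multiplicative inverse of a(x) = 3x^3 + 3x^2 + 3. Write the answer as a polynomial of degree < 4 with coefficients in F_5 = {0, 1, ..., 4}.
a(x)^(-1) ≡ x^3 + x + 2 (mod f(x))

Since f is irreducible over F_5, F_5[x]/(f) is a field and a(x) ≠ 0 has an inverse. Apply the extended Euclidean algorithm to f(x) and a(x) in F_5[x]: f(x) = (2x + 2)·a(x) + (2x^2 + x + 3);  a(x) = (4x + 2)·(2x^2 + x + 3) + (x + 2);  (2x^2 + x + 3) = (2x + 2)·(x + 2) + (4). The last nonzero remainder is the constant 4 = gcd(f, a) in F_5. Back-substituting through the division chain expresses 4 = s(x)·a(x) + t(x)·f(x) with s(x) ≡ 4x^3 + 4x + 3 (mod f), so (4x^3 + 4x + 3)·a(x) ≡ 4 (mod f). Multiplying by 4^(-1) ≡ 4 in F_5 gives a(x)^(-1) ≡ 4·(4x^3 + 4x + 3) ≡ x^3 + x + 2 (mod f). Check: (3x^3 + 3x^2 + 3)·(x^3 + x + 2) = 3x^6 + 3x^5 + 3x^4 + 2x^3 + x^2 + 3x + 1 ≡ 1 (mod x^4 + 2x^3 + 3x^2 + 2x + 4).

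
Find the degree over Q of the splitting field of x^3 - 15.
[K : Q] = 6

The roots of x^3 - 15 are ∛15, ω∛15, ω^2∛15 where ω = e^(2πi/3) is a primitive cube root of unity, so K = Q(∛15, ω). Now [Q(∛15):Q] = 3 (since 15 is not a perfect cube, x^3 - 15 is irreducible) and [Q(ω):Q] = 2. Both 2 and 3 divide [K:Q], and [K:Q] ≤ 3·2 = 6, so [K:Q] = 6. (Equivalently: Q(∛15) ⊂ R but ω ∉ R, so [K : Q(∛15)] = 2.)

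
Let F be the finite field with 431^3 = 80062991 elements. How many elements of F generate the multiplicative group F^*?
There are φ(80062990) = 26345088 primitive elements

F_q^* is cyclic of order q - 1 = 80062990. A cyclic group of order m has exactly φ(m) generators. Here m = 80062990 = 2 · 5 · 7 · 43 · 67 · 397, so the number of primitive elements is φ(80062990) = 26345088.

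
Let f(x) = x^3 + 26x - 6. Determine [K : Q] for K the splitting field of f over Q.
[K : Q] = 6

By the rational root test, any rational root of the monic integer polynomial f(x) = x^3 + 26x - 6 must be an integer dividing the constant term -6, i.e. one of ±{1, 2, 3, 6}. Evaluating: f(1) = 21, f(-1) = -33, f(2) = 54, f(-2) = -66, f(3) = 99, f(-3) = -111, f(6) = 366, f(-6) = -378; none is 0, so f has no rational root and is therefore irreducible over Q (a cubic with no linear factor over a field is irreducible). For an irreducible cubic, the Galois group is A_3 or S_3 according as the discriminant disc(f) = -4a^3 - 27b^2 = -4·(26)^3 - 27·(-6)^2 = -71276 is or is not a square in Q. Here disc(f) = -71276 is not a perfect square in Q, so the Galois group of f over Q is not contained in A_3 and must be all of S_3. The splitting field has degree |S_3| = 6 over Q, so [K : Q] = 6.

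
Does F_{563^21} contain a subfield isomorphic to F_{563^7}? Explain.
Yes: F_{563^7} is a subfield of F_{563^21}

F_{p^m} embeds in F_{p^n} iff m | n (since F_{p^n} is the splitting field of x^(p^n) - x, and F_{p^m} ⊂ F_{p^n} forces p^n to be a power of p^m, i.e. m | n; conversely if m | n then every root of x^(p^m) - x is a root of x^(p^n) - x). Here 7 | 21 (since 21 = 3·7), so F_{563^7} is a subfield of F_{563^21}, and [F_{563^21} : F_{563^7}] = 21/7 = 3.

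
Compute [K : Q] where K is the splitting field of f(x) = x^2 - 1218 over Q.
[K : Q] = 2

f(x) = x^2 - 1218 factors as (x - √1218)(x + √1218). The splitting field is K = Q(√1218). Since 1218 is squarefree and > 1, it is not a perfect square, so x^2 - 1218 is irreducible over Q and [Q(√1218) : Q] = 2. Hence [K : Q] = 2.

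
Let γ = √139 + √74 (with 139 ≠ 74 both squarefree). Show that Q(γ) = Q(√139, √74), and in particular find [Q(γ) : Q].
[Q(γ) : Q] = 4 (equivalently, Q(γ) = Q(√139, √74))

Obviously Q(γ) ⊆ Q(√139, √74), and [Q(√139, √74):Q] = 4 (since 139, 74 are distinct squarefree integers > 1 with 10286 not a perfect square). To show equality we compute the minimal polynomial of γ. From γ = √139 + √74: γ^2 = 139 + 2√(10286) + 74 = 213 + 2√(10286), so γ^2 - 213 = 2√(10286); squaring, (γ^2 - 213)^2 = 4·10286, i.e. γ^4 - 426γ^2 + 45369 - 41144 = 0, i.e. γ^4 - 426γ^2 + 4225 = 0. So γ is a root of x^4 - 426x^2 + 4225. This polynomial is irreducible over Q: it has no rational root (each ±√139 ± √74 is irrational), and any factorization into two quadratics over Q would force √(10286) ∈ Q (pairing opposite roots) or √139, √74 ∈ Q (other pairings), all impossible. Hence [Q(γ):Q] = 4 = [Q(√139, √74):Q], so Q(γ) = Q(√139, √74).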